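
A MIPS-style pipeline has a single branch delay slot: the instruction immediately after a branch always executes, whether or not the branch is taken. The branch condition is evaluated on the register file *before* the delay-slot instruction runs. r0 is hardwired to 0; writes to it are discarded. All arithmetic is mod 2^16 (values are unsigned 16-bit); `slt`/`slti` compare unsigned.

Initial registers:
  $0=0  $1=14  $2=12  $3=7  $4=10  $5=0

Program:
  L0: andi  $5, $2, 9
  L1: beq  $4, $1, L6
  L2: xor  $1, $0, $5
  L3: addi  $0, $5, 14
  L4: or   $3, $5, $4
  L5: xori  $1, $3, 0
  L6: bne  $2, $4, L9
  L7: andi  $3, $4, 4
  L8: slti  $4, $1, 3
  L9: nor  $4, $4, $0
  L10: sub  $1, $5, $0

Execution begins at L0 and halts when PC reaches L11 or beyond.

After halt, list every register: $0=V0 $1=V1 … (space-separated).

PC=0  andi  $5, $2, 9        | $0=0 $1=14 $2=12 $3=7 $4=10 $5=8
PC=1  beq  $4, $1, L6        | $0=0 $1=14 $2=12 $3=7 $4=10 $5=8  [not taken]
PC=2  xor  $1, $0, $5        | $0=0 $1=8 $2=12 $3=7 $4=10 $5=8
PC=3  addi  $0, $5, 14       | $0=0 $1=8 $2=12 $3=7 $4=10 $5=8
PC=4  or   $3, $5, $4        | $0=0 $1=8 $2=12 $3=10 $4=10 $5=8
PC=5  xori  $1, $3, 0        | $0=0 $1=10 $2=12 $3=10 $4=10 $5=8
PC=6  bne  $2, $4, L9        | $0=0 $1=10 $2=12 $3=10 $4=10 $5=8  [TAKEN]
PC=7  andi  $3, $4, 4        | $0=0 $1=10 $2=12 $3=0 $4=10 $5=8
PC=9  nor  $4, $4, $0        | $0=0 $1=10 $2=12 $3=0 $4=65525 $5=8
PC=10 sub  $1, $5, $0        | $0=0 $1=8 $2=12 $3=0 $4=65525 $5=8

$0=0 $1=8 $2=12 $3=0 $4=65525 $5=8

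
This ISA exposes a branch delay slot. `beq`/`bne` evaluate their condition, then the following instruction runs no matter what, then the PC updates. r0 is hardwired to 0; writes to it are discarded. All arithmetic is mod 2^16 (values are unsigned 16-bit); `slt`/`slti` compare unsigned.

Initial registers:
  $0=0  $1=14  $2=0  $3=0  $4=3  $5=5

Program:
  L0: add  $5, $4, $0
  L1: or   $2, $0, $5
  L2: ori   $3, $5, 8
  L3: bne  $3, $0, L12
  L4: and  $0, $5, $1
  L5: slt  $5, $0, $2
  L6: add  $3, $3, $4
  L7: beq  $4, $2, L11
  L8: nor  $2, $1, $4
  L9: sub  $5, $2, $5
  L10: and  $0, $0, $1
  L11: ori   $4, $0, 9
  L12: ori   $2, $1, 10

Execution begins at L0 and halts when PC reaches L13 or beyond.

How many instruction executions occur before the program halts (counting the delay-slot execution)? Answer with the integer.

6

[0] add  $5, $4, $0  →  {$0:0, $1:14, $2:0, $3:0, $4:3, $5:3}
[1] or   $2, $0, $5  →  {$0:0, $1:14, $2:3, $3:0, $4:3, $5:3}
[2] ori   $3, $5, 8  →  {$0:0, $1:14, $2:3, $3:11, $4:3, $5:3}
[3] bne  $3, $0, L12  →  {$0:0, $1:14, $2:3, $3:11, $4:3, $5:3}  ⟨branch taken⟩
[4] and  $0, $5, $1  →  {$0:0, $1:14, $2:3, $3:11, $4:3, $5:3}
[12] ori   $2, $1, 10  →  {$0:0, $1:14, $2:14, $3:11, $4:3, $5:3}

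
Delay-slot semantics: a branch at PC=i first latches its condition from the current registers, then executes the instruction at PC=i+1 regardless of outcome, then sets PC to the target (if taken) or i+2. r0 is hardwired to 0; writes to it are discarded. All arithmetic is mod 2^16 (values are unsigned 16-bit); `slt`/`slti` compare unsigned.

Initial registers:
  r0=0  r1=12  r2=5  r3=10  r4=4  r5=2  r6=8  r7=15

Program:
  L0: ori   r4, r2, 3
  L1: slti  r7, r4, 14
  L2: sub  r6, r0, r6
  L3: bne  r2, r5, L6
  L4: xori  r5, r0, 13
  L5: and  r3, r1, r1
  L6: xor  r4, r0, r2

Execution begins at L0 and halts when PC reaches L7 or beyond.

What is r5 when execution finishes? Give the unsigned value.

13

#0 ori   r4, r2, 3 ; 0/12/5/10/7/2/8/15
#1 slti  r7, r4, 14 ; 0/12/5/10/7/2/8/1
#2 sub  r6, r0, r6 ; 0/12/5/10/7/2/65528/1
#3 bne  r2, r5, L6 ; 0/12/5/10/7/2/65528/1 ; →target
#4 xori  r5, r0, 13 ; 0/12/5/10/7/13/65528/1
#6 xor  r4, r0, r2 ; 0/12/5/10/5/13/65528/1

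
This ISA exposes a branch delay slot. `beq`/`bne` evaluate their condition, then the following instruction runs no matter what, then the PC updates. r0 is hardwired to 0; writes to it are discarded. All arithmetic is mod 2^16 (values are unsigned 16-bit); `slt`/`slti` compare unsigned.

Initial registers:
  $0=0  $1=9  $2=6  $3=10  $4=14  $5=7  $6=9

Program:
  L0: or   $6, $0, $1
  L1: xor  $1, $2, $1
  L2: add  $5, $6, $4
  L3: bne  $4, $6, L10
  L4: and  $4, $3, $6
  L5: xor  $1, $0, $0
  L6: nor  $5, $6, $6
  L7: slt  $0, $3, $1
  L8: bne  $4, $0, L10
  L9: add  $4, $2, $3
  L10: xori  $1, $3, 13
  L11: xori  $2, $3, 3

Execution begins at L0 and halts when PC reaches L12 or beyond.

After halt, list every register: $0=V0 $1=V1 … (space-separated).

$0=0 $1=7 $2=9 $3=10 $4=8 $5=23 $6=9

[0] or   $6, $0, $1  →  {$0:0, $1:9, $2:6, $3:10, $4:14, $5:7, $6:9}
[1] xor  $1, $2, $1  →  {$0:0, $1:15, $2:6, $3:10, $4:14, $5:7, $6:9}
[2] add  $5, $6, $4  →  {$0:0, $1:15, $2:6, $3:10, $4:14, $5:23, $6:9}
[3] bne  $4, $6, L10  →  {$0:0, $1:15, $2:6, $3:10, $4:14, $5:23, $6:9}  ⟨branch taken⟩
[4] and  $4, $3, $6  →  {$0:0, $1:15, $2:6, $3:10, $4:8, $5:23, $6:9}
[10] xori  $1, $3, 13  →  {$0:0, $1:7, $2:6, $3:10, $4:8, $5:23, $6:9}
[11] xori  $2, $3, 3  →  {$0:0, $1:7, $2:9, $3:10, $4:8, $5:23, $6:9}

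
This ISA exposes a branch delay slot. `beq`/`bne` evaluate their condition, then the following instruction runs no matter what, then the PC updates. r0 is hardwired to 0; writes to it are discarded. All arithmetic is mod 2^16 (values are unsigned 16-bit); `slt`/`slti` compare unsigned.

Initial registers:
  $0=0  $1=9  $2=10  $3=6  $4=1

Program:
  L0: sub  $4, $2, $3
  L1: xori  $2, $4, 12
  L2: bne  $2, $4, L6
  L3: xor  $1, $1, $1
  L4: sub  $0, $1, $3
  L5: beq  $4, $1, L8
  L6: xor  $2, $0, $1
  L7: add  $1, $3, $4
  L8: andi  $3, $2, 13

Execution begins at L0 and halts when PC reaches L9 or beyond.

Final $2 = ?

0

PC=0  sub  $4, $2, $3        | $0=0 $1=9 $2=10 $3=6 $4=4
PC=1  xori  $2, $4, 12       | $0=0 $1=9 $2=8 $3=6 $4=4
PC=2  bne  $2, $4, L6        | $0=0 $1=9 $2=8 $3=6 $4=4  [TAKEN]
PC=3  xor  $1, $1, $1        | $0=0 $1=0 $2=8 $3=6 $4=4
PC=6  xor  $2, $0, $1        | $0=0 $1=0 $2=0 $3=6 $4=4
PC=7  add  $1, $3, $4        | $0=0 $1=10 $2=0 $3=6 $4=4
PC=8  andi  $3, $2, 13       | $0=0 $1=10 $2=0 $3=0 $4=4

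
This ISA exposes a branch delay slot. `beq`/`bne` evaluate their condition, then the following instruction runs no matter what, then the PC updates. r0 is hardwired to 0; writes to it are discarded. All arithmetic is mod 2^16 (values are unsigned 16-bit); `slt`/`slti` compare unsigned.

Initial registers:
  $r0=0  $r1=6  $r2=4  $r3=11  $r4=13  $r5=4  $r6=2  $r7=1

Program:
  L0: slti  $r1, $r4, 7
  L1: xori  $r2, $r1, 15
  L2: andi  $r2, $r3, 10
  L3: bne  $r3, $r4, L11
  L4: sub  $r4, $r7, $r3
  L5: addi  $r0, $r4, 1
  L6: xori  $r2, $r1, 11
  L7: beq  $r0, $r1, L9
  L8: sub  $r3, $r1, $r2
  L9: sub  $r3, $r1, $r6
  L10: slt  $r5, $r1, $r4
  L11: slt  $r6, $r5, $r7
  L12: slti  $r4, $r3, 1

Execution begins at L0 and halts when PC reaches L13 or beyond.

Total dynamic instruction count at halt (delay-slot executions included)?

7

#0 slti  $r1, $r4, 7 ; 0/0/4/11/13/4/2/1
#1 xori  $r2, $r1, 15 ; 0/0/15/11/13/4/2/1
#2 andi  $r2, $r3, 10 ; 0/0/10/11/13/4/2/1
#3 bne  $r3, $r4, L11 ; 0/0/10/11/13/4/2/1 ; →target
#4 sub  $r4, $r7, $r3 ; 0/0/10/11/65526/4/2/1
#11 slt  $r6, $r5, $r7 ; 0/0/10/11/65526/4/0/1
#12 slti  $r4, $r3, 1 ; 0/0/10/11/0/4/0/1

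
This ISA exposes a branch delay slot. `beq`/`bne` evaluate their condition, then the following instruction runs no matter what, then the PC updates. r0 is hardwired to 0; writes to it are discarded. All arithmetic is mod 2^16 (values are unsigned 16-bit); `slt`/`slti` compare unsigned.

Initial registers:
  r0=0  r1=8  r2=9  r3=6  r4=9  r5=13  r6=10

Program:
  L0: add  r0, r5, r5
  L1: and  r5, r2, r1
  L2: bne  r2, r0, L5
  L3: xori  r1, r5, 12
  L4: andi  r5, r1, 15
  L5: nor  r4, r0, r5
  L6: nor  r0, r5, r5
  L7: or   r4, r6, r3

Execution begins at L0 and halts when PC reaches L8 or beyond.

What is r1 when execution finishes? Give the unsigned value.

#0 add  r0, r5, r5 ; 0/8/9/6/9/13/10
#1 and  r5, r2, r1 ; 0/8/9/6/9/8/10
#2 bne  r2, r0, L5 ; 0/8/9/6/9/8/10 ; →target
#3 xori  r1, r5, 12 ; 0/4/9/6/9/8/10
#5 nor  r4, r0, r5 ; 0/4/9/6/65527/8/10
#6 nor  r0, r5, r5 ; 0/4/9/6/65527/8/10
#7 or   r4, r6, r3 ; 0/4/9/6/14/8/10

4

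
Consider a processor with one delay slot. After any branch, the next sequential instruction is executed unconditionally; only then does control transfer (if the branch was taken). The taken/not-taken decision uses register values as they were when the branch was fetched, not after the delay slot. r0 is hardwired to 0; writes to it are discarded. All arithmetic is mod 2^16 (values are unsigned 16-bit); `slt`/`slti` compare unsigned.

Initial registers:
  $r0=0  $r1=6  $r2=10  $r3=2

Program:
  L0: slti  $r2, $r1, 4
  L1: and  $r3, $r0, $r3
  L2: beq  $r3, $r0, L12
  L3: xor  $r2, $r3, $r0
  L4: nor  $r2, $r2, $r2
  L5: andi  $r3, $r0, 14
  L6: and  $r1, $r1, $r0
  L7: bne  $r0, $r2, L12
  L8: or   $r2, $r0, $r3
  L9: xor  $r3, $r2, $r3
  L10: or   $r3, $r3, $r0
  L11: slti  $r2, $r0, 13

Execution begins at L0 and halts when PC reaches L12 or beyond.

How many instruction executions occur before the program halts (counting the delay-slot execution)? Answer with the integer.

  step pc=0: slti  $r2, $r1, 4  regs=(0,6,0,2)
  step pc=1: and  $r3, $r0, $r3  regs=(0,6,0,0)
  step pc=2: beq  $r3, $r0, L12  cond=T  regs=(0,6,0,0)
  step pc=3: xor  $r2, $r3, $r0  regs=(0,6,0,0)

4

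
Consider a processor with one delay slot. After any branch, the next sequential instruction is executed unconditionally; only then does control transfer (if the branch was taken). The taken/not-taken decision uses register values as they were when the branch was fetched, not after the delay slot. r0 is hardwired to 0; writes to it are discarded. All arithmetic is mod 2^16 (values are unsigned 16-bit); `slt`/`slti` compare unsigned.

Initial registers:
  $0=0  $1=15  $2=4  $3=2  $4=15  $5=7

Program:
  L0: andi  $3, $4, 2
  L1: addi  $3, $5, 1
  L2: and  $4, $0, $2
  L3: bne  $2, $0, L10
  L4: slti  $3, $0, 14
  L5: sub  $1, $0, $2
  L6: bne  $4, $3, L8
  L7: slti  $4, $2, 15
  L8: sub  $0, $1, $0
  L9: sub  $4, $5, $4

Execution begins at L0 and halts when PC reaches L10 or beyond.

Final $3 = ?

1

  step pc=0: andi  $3, $4, 2  regs=(0,15,4,2,15,7)
  step pc=1: addi  $3, $5, 1  regs=(0,15,4,8,15,7)
  step pc=2: and  $4, $0, $2  regs=(0,15,4,8,0,7)
  step pc=3: bne  $2, $0, L10  cond=T  regs=(0,15,4,8,0,7)
  step pc=4: slti  $3, $0, 14  regs=(0,15,4,1,0,7)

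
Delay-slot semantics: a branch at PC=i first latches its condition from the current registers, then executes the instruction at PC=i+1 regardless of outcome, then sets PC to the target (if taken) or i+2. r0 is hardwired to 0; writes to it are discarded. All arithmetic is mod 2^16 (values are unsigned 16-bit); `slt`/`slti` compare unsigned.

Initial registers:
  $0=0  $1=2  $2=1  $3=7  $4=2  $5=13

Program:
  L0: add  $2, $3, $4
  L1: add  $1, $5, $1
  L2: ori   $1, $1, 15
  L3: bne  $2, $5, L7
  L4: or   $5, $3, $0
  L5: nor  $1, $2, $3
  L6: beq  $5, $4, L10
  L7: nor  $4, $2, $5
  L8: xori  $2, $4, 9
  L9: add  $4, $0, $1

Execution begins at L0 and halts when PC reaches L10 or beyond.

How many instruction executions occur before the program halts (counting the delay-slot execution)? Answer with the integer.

PC=0  add  $2, $3, $4        | $0=0 $1=2 $2=9 $3=7 $4=2 $5=13
PC=1  add  $1, $5, $1        | $0=0 $1=15 $2=9 $3=7 $4=2 $5=13
PC=2  ori   $1, $1, 15       | $0=0 $1=15 $2=9 $3=7 $4=2 $5=13
PC=3  bne  $2, $5, L7        | $0=0 $1=15 $2=9 $3=7 $4=2 $5=13  [TAKEN]
PC=4  or   $5, $3, $0        | $0=0 $1=15 $2=9 $3=7 $4=2 $5=7
PC=7  nor  $4, $2, $5        | $0=0 $1=15 $2=9 $3=7 $4=65520 $5=7
PC=8  xori  $2, $4, 9        | $0=0 $1=15 $2=65529 $3=7 $4=65520 $5=7
PC=9  add  $4, $0, $1        | $0=0 $1=15 $2=65529 $3=7 $4=15 $5=7

8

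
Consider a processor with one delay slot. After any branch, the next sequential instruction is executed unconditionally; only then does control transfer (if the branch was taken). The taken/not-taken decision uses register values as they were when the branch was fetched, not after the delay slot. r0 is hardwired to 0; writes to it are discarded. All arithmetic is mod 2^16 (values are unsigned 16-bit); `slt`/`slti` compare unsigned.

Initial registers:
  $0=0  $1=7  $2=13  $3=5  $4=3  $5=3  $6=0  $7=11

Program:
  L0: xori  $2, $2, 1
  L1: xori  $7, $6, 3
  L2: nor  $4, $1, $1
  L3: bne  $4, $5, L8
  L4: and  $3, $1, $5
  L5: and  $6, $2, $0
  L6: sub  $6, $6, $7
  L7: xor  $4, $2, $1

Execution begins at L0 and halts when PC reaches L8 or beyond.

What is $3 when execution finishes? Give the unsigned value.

PC=0  xori  $2, $2, 1        | $0=0 $1=7 $2=12 $3=5 $4=3 $5=3 $6=0 $7=11
PC=1  xori  $7, $6, 3        | $0=0 $1=7 $2=12 $3=5 $4=3 $5=3 $6=0 $7=3
PC=2  nor  $4, $1, $1        | $0=0 $1=7 $2=12 $3=5 $4=65528 $5=3 $6=0 $7=3
PC=3  bne  $4, $5, L8        | $0=0 $1=7 $2=12 $3=5 $4=65528 $5=3 $6=0 $7=3  [TAKEN]
PC=4  and  $3, $1, $5        | $0=0 $1=7 $2=12 $3=3 $4=65528 $5=3 $6=0 $7=3

3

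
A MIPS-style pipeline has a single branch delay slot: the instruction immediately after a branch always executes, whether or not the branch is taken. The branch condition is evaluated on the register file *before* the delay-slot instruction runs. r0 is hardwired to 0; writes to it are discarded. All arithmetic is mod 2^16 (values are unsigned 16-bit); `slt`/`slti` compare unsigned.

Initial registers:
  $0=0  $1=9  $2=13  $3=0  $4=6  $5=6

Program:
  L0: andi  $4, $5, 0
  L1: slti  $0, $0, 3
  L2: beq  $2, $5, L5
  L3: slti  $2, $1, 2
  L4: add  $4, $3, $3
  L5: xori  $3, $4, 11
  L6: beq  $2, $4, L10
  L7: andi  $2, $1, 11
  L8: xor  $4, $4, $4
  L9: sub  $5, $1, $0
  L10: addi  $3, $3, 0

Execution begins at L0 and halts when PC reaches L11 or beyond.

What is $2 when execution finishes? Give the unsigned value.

9

#0 andi  $4, $5, 0 ; 0/9/13/0/0/6
#1 slti  $0, $0, 3 ; 0/9/13/0/0/6
#2 beq  $2, $5, L5 ; 0/9/13/0/0/6 ; →fallthru
#3 slti  $2, $1, 2 ; 0/9/0/0/0/6
#4 add  $4, $3, $3 ; 0/9/0/0/0/6
#5 xori  $3, $4, 11 ; 0/9/0/11/0/6
#6 beq  $2, $4, L10 ; 0/9/0/11/0/6 ; →target
#7 andi  $2, $1, 11 ; 0/9/9/11/0/6
#10 addi  $3, $3, 0 ; 0/9/9/11/0/6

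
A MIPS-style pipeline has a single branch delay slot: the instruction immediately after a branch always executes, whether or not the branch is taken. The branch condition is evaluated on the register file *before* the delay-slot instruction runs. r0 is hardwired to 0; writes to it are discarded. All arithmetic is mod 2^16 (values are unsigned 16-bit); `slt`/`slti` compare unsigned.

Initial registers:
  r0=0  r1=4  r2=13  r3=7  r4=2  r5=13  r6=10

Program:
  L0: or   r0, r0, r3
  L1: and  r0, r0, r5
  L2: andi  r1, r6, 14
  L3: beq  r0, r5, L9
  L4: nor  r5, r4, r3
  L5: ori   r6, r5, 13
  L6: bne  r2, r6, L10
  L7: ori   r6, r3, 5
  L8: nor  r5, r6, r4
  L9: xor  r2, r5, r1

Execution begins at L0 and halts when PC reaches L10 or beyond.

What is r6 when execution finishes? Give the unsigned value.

  step pc=0: or   r0, r0, r3  regs=(0,4,13,7,2,13,10)
  step pc=1: and  r0, r0, r5  regs=(0,4,13,7,2,13,10)
  step pc=2: andi  r1, r6, 14  regs=(0,10,13,7,2,13,10)
  step pc=3: beq  r0, r5, L9  cond=F  regs=(0,10,13,7,2,13,10)
  step pc=4: nor  r5, r4, r3  regs=(0,10,13,7,2,65528,10)
  step pc=5: ori   r6, r5, 13  regs=(0,10,13,7,2,65528,65533)
  step pc=6: bne  r2, r6, L10  cond=T  regs=(0,10,13,7,2,65528,65533)
  step pc=7: ori   r6, r3, 5  regs=(0,10,13,7,2,65528,7)

7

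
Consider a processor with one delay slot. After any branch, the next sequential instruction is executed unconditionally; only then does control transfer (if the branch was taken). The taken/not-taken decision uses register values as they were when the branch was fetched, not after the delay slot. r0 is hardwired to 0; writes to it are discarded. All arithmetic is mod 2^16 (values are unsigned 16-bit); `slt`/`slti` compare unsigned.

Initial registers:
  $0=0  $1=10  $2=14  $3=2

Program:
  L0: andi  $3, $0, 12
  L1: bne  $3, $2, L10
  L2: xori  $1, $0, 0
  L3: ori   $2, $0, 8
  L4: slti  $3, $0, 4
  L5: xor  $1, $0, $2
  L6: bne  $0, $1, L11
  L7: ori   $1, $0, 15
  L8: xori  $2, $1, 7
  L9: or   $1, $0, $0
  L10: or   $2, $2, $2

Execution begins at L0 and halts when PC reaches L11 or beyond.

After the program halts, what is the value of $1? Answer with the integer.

0

PC=0  andi  $3, $0, 12       | $0=0 $1=10 $2=14 $3=0
PC=1  bne  $3, $2, L10       | $0=0 $1=10 $2=14 $3=0  [TAKEN]
PC=2  xori  $1, $0, 0        | $0=0 $1=0 $2=14 $3=0
PC=10 or   $2, $2, $2        | $0=0 $1=0 $2=14 $3=0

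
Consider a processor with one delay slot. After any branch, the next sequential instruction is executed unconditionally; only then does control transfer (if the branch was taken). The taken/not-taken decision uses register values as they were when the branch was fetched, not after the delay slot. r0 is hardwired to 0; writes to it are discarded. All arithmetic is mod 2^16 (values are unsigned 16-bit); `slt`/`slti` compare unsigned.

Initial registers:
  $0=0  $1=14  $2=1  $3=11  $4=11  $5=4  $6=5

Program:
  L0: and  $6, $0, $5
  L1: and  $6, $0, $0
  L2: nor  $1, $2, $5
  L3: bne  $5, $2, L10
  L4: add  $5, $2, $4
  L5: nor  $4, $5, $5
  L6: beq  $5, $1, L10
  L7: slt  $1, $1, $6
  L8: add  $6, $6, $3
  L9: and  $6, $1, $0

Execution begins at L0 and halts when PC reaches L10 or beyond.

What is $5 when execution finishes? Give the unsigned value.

[0] and  $6, $0, $5  →  {$0:0, $1:14, $2:1, $3:11, $4:11, $5:4, $6:0}
[1] and  $6, $0, $0  →  {$0:0, $1:14, $2:1, $3:11, $4:11, $5:4, $6:0}
[2] nor  $1, $2, $5  →  {$0:0, $1:65530, $2:1, $3:11, $4:11, $5:4, $6:0}
[3] bne  $5, $2, L10  →  {$0:0, $1:65530, $2:1, $3:11, $4:11, $5:4, $6:0}  ⟨branch taken⟩
[4] add  $5, $2, $4  →  {$0:0, $1:65530, $2:1, $3:11, $4:11, $5:12, $6:0}

12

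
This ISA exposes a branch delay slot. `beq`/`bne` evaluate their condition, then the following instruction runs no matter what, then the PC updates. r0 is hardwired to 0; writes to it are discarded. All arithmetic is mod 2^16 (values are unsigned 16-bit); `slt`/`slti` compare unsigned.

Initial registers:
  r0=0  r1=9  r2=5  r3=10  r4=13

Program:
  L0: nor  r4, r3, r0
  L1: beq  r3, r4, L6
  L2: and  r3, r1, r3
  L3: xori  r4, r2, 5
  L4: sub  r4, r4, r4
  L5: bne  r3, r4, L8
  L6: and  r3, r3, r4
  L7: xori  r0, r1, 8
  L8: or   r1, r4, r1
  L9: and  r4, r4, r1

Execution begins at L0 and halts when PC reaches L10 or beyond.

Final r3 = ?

0

PC=0  nor  r4, r3, r0        | r0=0 r1=9 r2=5 r3=10 r4=65525
PC=1  beq  r3, r4, L6        | r0=0 r1=9 r2=5 r3=10 r4=65525  [not taken]
PC=2  and  r3, r1, r3        | r0=0 r1=9 r2=5 r3=8 r4=65525
PC=3  xori  r4, r2, 5        | r0=0 r1=9 r2=5 r3=8 r4=0
PC=4  sub  r4, r4, r4        | r0=0 r1=9 r2=5 r3=8 r4=0
PC=5  bne  r3, r4, L8        | r0=0 r1=9 r2=5 r3=8 r4=0  [TAKEN]
PC=6  and  r3, r3, r4        | r0=0 r1=9 r2=5 r3=0 r4=0
PC=8  or   r1, r4, r1        | r0=0 r1=9 r2=5 r3=0 r4=0
PC=9  and  r4, r4, r1        | r0=0 r1=9 r2=5 r3=0 r4=0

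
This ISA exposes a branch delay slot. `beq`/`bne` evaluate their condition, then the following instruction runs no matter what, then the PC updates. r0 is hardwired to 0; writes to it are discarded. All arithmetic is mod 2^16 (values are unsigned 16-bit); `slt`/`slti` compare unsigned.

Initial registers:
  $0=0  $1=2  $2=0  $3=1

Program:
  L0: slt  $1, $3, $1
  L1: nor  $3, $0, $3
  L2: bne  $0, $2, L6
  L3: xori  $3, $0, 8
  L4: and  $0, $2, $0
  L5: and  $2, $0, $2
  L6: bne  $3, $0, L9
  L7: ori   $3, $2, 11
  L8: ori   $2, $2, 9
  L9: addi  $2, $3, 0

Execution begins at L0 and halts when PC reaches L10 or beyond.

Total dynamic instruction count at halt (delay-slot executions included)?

#0 slt  $1, $3, $1 ; 0/1/0/1
#1 nor  $3, $0, $3 ; 0/1/0/65534
#2 bne  $0, $2, L6 ; 0/1/0/65534 ; →fallthru
#3 xori  $3, $0, 8 ; 0/1/0/8
#4 and  $0, $2, $0 ; 0/1/0/8
#5 and  $2, $0, $2 ; 0/1/0/8
#6 bne  $3, $0, L9 ; 0/1/0/8 ; →target
#7 ori   $3, $2, 11 ; 0/1/0/11
#9 addi  $2, $3, 0 ; 0/1/11/11

9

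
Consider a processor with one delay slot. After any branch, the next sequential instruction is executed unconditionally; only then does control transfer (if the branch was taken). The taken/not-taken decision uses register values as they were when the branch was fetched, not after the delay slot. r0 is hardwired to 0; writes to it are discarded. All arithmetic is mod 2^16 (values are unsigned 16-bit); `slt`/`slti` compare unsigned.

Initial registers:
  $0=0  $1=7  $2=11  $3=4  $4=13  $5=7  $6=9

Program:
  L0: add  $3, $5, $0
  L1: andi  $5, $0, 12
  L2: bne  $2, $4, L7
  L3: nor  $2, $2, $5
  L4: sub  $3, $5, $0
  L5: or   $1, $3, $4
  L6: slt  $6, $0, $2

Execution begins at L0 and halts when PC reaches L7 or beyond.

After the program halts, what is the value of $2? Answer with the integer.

#0 add  $3, $5, $0 ; 0/7/11/7/13/7/9
#1 andi  $5, $0, 12 ; 0/7/11/7/13/0/9
#2 bne  $2, $4, L7 ; 0/7/11/7/13/0/9 ; →target
#3 nor  $2, $2, $5 ; 0/7/65524/7/13/0/9

65524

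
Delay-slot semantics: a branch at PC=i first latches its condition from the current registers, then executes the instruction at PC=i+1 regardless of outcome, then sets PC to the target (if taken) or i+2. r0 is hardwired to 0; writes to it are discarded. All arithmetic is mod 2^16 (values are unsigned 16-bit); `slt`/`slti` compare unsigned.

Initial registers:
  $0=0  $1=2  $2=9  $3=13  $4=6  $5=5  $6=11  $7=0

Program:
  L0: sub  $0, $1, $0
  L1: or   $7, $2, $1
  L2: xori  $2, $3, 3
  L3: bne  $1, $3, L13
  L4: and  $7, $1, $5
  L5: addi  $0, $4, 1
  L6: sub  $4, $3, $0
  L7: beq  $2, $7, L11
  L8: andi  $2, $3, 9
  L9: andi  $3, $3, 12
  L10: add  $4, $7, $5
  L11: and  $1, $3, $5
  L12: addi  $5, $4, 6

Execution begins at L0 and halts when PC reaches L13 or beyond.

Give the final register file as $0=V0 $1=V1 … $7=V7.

[0] sub  $0, $1, $0  →  {$0:0, $1:2, $2:9, $3:13, $4:6, $5:5, $6:11, $7:0}
[1] or   $7, $2, $1  →  {$0:0, $1:2, $2:9, $3:13, $4:6, $5:5, $6:11, $7:11}
[2] xori  $2, $3, 3  →  {$0:0, $1:2, $2:14, $3:13, $4:6, $5:5, $6:11, $7:11}
[3] bne  $1, $3, L13  →  {$0:0, $1:2, $2:14, $3:13, $4:6, $5:5, $6:11, $7:11}  ⟨branch taken⟩
[4] and  $7, $1, $5  →  {$0:0, $1:2, $2:14, $3:13, $4:6, $5:5, $6:11, $7:0}

$0=0 $1=2 $2=14 $3=13 $4=6 $5=5 $6=11 $7=0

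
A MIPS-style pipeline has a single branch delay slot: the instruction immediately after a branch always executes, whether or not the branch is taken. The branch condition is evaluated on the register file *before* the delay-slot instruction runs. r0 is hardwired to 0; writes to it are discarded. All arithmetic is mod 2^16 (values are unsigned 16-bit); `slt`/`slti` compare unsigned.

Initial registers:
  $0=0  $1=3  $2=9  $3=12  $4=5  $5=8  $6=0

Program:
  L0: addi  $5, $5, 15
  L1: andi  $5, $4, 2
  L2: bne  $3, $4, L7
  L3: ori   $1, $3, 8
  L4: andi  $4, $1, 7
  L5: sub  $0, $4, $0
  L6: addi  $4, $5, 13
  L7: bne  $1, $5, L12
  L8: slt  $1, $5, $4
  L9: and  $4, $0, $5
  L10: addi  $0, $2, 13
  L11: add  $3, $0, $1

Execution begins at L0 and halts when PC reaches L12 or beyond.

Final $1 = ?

1

[0] addi  $5, $5, 15  →  {$0:0, $1:3, $2:9, $3:12, $4:5, $5:23, $6:0}
[1] andi  $5, $4, 2  →  {$0:0, $1:3, $2:9, $3:12, $4:5, $5:0, $6:0}
[2] bne  $3, $4, L7  →  {$0:0, $1:3, $2:9, $3:12, $4:5, $5:0, $6:0}  ⟨branch taken⟩
[3] ori   $1, $3, 8  →  {$0:0, $1:12, $2:9, $3:12, $4:5, $5:0, $6:0}
[7] bne  $1, $5, L12  →  {$0:0, $1:12, $2:9, $3:12, $4:5, $5:0, $6:0}  ⟨branch taken⟩
[8] slt  $1, $5, $4  →  {$0:0, $1:1, $2:9, $3:12, $4:5, $5:0, $6:0}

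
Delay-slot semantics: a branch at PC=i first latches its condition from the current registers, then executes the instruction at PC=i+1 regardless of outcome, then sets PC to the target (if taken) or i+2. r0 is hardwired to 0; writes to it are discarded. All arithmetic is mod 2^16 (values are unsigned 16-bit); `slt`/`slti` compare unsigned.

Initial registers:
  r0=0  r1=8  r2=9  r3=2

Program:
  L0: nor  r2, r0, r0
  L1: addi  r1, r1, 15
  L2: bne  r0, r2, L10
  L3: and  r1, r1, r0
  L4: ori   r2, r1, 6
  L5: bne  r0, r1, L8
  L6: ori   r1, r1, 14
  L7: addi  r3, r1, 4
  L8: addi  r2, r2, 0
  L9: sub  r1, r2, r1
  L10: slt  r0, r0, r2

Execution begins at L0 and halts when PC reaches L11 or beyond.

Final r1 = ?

PC=0  nor  r2, r0, r0        | r0=0 r1=8 r2=65535 r3=2
PC=1  addi  r1, r1, 15       | r0=0 r1=23 r2=65535 r3=2
PC=2  bne  r0, r2, L10       | r0=0 r1=23 r2=65535 r3=2  [TAKEN]
PC=3  and  r1, r1, r0        | r0=0 r1=0 r2=65535 r3=2
PC=10 slt  r0, r0, r2        | r0=0 r1=0 r2=65535 r3=2

0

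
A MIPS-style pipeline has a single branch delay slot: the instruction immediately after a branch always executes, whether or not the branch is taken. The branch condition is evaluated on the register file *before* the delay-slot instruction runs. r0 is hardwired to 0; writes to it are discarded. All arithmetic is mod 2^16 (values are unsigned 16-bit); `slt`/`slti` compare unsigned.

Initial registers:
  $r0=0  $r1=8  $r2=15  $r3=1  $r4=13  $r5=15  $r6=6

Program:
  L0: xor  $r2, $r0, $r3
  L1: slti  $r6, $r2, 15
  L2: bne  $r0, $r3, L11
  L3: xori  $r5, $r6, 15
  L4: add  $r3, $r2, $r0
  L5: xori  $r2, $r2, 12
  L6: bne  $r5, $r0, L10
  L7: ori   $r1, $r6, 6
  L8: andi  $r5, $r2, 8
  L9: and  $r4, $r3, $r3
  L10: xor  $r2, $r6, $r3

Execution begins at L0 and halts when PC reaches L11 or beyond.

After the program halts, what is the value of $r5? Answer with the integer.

  step pc=0: xor  $r2, $r0, $r3  regs=(0,8,1,1,13,15,6)
  step pc=1: slti  $r6, $r2, 15  regs=(0,8,1,1,13,15,1)
  step pc=2: bne  $r0, $r3, L11  cond=T  regs=(0,8,1,1,13,15,1)
  step pc=3: xori  $r5, $r6, 15  regs=(0,8,1,1,13,14,1)

14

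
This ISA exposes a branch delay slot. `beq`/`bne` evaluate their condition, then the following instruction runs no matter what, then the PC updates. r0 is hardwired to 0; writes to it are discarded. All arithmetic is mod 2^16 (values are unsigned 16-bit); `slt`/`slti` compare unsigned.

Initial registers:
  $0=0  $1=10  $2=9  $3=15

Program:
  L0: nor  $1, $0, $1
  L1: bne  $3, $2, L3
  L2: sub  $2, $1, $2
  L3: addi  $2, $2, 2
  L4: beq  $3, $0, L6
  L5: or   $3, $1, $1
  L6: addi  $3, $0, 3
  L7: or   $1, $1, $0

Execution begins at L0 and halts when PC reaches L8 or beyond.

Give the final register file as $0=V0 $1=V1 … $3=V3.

$0=0 $1=65525 $2=65518 $3=3

  step pc=0: nor  $1, $0, $1  regs=(0,65525,9,15)
  step pc=1: bne  $3, $2, L3  cond=T  regs=(0,65525,9,15)
  step pc=2: sub  $2, $1, $2  regs=(0,65525,65516,15)
  step pc=3: addi  $2, $2, 2  regs=(0,65525,65518,15)
  step pc=4: beq  $3, $0, L6  cond=F  regs=(0,65525,65518,15)
  step pc=5: or   $3, $1, $1  regs=(0,65525,65518,65525)
  step pc=6: addi  $3, $0, 3  regs=(0,65525,65518,3)
  step pc=7: or   $1, $1, $0  regs=(0,65525,65518,3)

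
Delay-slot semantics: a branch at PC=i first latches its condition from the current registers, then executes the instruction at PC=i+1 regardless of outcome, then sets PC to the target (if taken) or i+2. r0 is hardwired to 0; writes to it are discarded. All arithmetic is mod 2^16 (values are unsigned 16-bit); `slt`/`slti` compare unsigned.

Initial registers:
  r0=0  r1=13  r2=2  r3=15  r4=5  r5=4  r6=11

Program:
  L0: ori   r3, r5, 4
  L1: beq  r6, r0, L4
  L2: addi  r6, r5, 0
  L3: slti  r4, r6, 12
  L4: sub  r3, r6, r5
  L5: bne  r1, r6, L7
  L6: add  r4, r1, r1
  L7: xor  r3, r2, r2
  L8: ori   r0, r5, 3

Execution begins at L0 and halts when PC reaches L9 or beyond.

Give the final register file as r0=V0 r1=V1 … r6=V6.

  step pc=0: ori   r3, r5, 4  regs=(0,13,2,4,5,4,11)
  step pc=1: beq  r6, r0, L4  cond=F  regs=(0,13,2,4,5,4,11)
  step pc=2: addi  r6, r5, 0  regs=(0,13,2,4,5,4,4)
  step pc=3: slti  r4, r6, 12  regs=(0,13,2,4,1,4,4)
  step pc=4: sub  r3, r6, r5  regs=(0,13,2,0,1,4,4)
  step pc=5: bne  r1, r6, L7  cond=T  regs=(0,13,2,0,1,4,4)
  step pc=6: add  r4, r1, r1  regs=(0,13,2,0,26,4,4)
  step pc=7: xor  r3, r2, r2  regs=(0,13,2,0,26,4,4)
  step pc=8: ori   r0, r5, 3  regs=(0,13,2,0,26,4,4)

r0=0 r1=13 r2=2 r3=0 r4=26 r5=4 r6=4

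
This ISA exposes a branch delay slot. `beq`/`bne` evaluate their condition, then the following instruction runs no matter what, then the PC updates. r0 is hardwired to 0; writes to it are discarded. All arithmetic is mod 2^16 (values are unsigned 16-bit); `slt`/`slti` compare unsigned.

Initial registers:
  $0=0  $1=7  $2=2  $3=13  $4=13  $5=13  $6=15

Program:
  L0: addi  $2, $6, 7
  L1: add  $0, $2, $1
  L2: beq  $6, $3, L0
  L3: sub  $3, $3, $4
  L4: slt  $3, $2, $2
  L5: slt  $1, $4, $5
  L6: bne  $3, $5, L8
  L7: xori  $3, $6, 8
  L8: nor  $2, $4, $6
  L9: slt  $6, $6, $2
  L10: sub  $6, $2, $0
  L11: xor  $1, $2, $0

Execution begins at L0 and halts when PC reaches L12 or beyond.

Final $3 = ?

PC=0  addi  $2, $6, 7        | $0=0 $1=7 $2=22 $3=13 $4=13 $5=13 $6=15
PC=1  add  $0, $2, $1        | $0=0 $1=7 $2=22 $3=13 $4=13 $5=13 $6=15
PC=2  beq  $6, $3, L0        | $0=0 $1=7 $2=22 $3=13 $4=13 $5=13 $6=15  [not taken]
PC=3  sub  $3, $3, $4        | $0=0 $1=7 $2=22 $3=0 $4=13 $5=13 $6=15
PC=4  slt  $3, $2, $2        | $0=0 $1=7 $2=22 $3=0 $4=13 $5=13 $6=15
PC=5  slt  $1, $4, $5        | $0=0 $1=0 $2=22 $3=0 $4=13 $5=13 $6=15
PC=6  bne  $3, $5, L8        | $0=0 $1=0 $2=22 $3=0 $4=13 $5=13 $6=15  [TAKEN]
PC=7  xori  $3, $6, 8        | $0=0 $1=0 $2=22 $3=7 $4=13 $5=13 $6=15
PC=8  nor  $2, $4, $6        | $0=0 $1=0 $2=65520 $3=7 $4=13 $5=13 $6=15
PC=9  slt  $6, $6, $2        | $0=0 $1=0 $2=65520 $3=7 $4=13 $5=13 $6=1
PC=10 sub  $6, $2, $0        | $0=0 $1=0 $2=65520 $3=7 $4=13 $5=13 $6=65520
PC=11 xor  $1, $2, $0        | $0=0 $1=65520 $2=65520 $3=7 $4=13 $5=13 $6=65520

7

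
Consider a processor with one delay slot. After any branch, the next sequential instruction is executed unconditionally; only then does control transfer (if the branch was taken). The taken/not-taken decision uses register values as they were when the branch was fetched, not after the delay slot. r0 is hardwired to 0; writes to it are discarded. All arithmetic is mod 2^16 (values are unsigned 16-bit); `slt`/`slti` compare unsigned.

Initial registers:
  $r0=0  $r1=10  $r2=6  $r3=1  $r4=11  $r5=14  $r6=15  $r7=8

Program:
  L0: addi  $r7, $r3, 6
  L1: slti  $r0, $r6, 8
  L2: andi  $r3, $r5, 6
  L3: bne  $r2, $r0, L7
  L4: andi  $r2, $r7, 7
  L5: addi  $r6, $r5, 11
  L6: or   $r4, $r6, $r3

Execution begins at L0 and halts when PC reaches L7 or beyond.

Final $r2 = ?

7

#0 addi  $r7, $r3, 6 ; 0/10/6/1/11/14/15/7
#1 slti  $r0, $r6, 8 ; 0/10/6/1/11/14/15/7
#2 andi  $r3, $r5, 6 ; 0/10/6/6/11/14/15/7
#3 bne  $r2, $r0, L7 ; 0/10/6/6/11/14/15/7 ; →target
#4 andi  $r2, $r7, 7 ; 0/10/7/6/11/14/15/7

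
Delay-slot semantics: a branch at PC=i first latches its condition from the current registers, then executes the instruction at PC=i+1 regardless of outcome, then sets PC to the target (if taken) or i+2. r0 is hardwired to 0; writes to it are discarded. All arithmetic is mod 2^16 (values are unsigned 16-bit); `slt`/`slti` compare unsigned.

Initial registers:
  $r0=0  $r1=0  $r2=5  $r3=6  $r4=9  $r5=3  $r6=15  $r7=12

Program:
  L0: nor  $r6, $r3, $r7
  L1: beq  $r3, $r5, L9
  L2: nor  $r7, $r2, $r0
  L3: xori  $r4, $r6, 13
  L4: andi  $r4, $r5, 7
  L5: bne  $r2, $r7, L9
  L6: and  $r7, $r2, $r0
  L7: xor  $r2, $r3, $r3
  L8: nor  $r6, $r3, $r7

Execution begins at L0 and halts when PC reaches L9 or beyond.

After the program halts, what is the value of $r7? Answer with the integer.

PC=0  nor  $r6, $r3, $r7     | $r0=0 $r1=0 $r2=5 $r3=6 $r4=9 $r5=3 $r6=65521 $r7=12
PC=1  beq  $r3, $r5, L9      | $r0=0 $r1=0 $r2=5 $r3=6 $r4=9 $r5=3 $r6=65521 $r7=12  [not taken]
PC=2  nor  $r7, $r2, $r0     | $r0=0 $r1=0 $r2=5 $r3=6 $r4=9 $r5=3 $r6=65521 $r7=65530
PC=3  xori  $r4, $r6, 13     | $r0=0 $r1=0 $r2=5 $r3=6 $r4=65532 $r5=3 $r6=65521 $r7=65530
PC=4  andi  $r4, $r5, 7      | $r0=0 $r1=0 $r2=5 $r3=6 $r4=3 $r5=3 $r6=65521 $r7=65530
PC=5  bne  $r2, $r7, L9      | $r0=0 $r1=0 $r2=5 $r3=6 $r4=3 $r5=3 $r6=65521 $r7=65530  [TAKEN]
PC=6  and  $r7, $r2, $r0     | $r0=0 $r1=0 $r2=5 $r3=6 $r4=3 $r5=3 $r6=65521 $r7=0

0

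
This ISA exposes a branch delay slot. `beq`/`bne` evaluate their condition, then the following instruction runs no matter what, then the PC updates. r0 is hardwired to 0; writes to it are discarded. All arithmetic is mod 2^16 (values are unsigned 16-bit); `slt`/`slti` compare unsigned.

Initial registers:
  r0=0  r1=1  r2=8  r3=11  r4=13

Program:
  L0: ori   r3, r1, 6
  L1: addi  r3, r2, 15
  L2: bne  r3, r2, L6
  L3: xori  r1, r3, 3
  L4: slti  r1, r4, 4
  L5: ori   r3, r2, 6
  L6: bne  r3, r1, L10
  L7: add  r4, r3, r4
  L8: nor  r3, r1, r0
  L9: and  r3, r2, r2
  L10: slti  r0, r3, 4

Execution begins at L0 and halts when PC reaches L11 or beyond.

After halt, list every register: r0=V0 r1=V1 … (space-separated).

[0] ori   r3, r1, 6  →  {r0:0, r1:1, r2:8, r3:7, r4:13}
[1] addi  r3, r2, 15  →  {r0:0, r1:1, r2:8, r3:23, r4:13}
[2] bne  r3, r2, L6  →  {r0:0, r1:1, r2:8, r3:23, r4:13}  ⟨branch taken⟩
[3] xori  r1, r3, 3  →  {r0:0, r1:20, r2:8, r3:23, r4:13}
[6] bne  r3, r1, L10  →  {r0:0, r1:20, r2:8, r3:23, r4:13}  ⟨branch taken⟩
[7] add  r4, r3, r4  →  {r0:0, r1:20, r2:8, r3:23, r4:36}
[10] slti  r0, r3, 4  →  {r0:0, r1:20, r2:8, r3:23, r4:36}

r0=0 r1=20 r2=8 r3=23 r4=36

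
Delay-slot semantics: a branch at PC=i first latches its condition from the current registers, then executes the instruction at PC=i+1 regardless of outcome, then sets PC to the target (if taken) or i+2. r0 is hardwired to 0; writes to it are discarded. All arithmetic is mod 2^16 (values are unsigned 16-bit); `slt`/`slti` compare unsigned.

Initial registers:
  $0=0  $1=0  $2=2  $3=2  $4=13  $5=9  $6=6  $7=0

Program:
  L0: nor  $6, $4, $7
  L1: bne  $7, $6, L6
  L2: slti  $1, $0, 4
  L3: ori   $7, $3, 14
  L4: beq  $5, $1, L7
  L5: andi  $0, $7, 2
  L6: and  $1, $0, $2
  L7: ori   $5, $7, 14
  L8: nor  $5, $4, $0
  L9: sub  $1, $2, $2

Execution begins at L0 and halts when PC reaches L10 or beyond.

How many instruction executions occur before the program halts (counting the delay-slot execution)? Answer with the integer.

7

#0 nor  $6, $4, $7 ; 0/0/2/2/13/9/65522/0
#1 bne  $7, $6, L6 ; 0/0/2/2/13/9/65522/0 ; →target
#2 slti  $1, $0, 4 ; 0/1/2/2/13/9/65522/0
#6 and  $1, $0, $2 ; 0/0/2/2/13/9/65522/0
#7 ori   $5, $7, 14 ; 0/0/2/2/13/14/65522/0
#8 nor  $5, $4, $0 ; 0/0/2/2/13/65522/65522/0
#9 sub  $1, $2, $2 ; 0/0/2/2/13/65522/65522/0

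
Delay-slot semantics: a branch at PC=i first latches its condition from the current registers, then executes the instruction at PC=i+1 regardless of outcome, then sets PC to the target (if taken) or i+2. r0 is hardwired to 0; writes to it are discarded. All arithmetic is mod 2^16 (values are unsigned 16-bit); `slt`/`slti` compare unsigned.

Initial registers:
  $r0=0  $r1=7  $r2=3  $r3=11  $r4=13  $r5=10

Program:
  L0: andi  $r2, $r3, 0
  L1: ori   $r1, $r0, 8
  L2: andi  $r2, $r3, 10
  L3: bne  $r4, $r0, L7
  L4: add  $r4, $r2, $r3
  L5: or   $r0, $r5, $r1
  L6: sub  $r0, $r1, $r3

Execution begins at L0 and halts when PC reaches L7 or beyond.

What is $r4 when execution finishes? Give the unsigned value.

21

PC=0  andi  $r2, $r3, 0      | $r0=0 $r1=7 $r2=0 $r3=11 $r4=13 $r5=10
PC=1  ori   $r1, $r0, 8      | $r0=0 $r1=8 $r2=0 $r3=11 $r4=13 $r5=10
PC=2  andi  $r2, $r3, 10     | $r0=0 $r1=8 $r2=10 $r3=11 $r4=13 $r5=10
PC=3  bne  $r4, $r0, L7      | $r0=0 $r1=8 $r2=10 $r3=11 $r4=13 $r5=10  [TAKEN]
PC=4  add  $r4, $r2, $r3     | $r0=0 $r1=8 $r2=10 $r3=11 $r4=21 $r5=10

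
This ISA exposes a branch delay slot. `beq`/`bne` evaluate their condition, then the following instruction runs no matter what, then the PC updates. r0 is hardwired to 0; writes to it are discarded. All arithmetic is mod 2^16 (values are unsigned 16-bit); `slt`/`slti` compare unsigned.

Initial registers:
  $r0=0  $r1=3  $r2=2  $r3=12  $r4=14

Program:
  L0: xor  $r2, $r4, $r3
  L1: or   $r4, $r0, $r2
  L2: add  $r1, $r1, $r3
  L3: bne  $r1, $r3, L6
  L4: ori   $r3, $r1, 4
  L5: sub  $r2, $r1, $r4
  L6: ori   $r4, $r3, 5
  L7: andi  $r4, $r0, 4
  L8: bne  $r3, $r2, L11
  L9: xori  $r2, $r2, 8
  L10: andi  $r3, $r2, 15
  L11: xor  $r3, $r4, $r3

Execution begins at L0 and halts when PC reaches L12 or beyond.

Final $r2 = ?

  step pc=0: xor  $r2, $r4, $r3  regs=(0,3,2,12,14)
  step pc=1: or   $r4, $r0, $r2  regs=(0,3,2,12,2)
  step pc=2: add  $r1, $r1, $r3  regs=(0,15,2,12,2)
  step pc=3: bne  $r1, $r3, L6  cond=T  regs=(0,15,2,12,2)
  step pc=4: ori   $r3, $r1, 4  regs=(0,15,2,15,2)
  step pc=6: ori   $r4, $r3, 5  regs=(0,15,2,15,15)
  step pc=7: andi  $r4, $r0, 4  regs=(0,15,2,15,0)
  step pc=8: bne  $r3, $r2, L11  cond=T  regs=(0,15,2,15,0)
  step pc=9: xori  $r2, $r2, 8  regs=(0,15,10,15,0)
  step pc=11: xor  $r3, $r4, $r3  regs=(0,15,10,15,0)

10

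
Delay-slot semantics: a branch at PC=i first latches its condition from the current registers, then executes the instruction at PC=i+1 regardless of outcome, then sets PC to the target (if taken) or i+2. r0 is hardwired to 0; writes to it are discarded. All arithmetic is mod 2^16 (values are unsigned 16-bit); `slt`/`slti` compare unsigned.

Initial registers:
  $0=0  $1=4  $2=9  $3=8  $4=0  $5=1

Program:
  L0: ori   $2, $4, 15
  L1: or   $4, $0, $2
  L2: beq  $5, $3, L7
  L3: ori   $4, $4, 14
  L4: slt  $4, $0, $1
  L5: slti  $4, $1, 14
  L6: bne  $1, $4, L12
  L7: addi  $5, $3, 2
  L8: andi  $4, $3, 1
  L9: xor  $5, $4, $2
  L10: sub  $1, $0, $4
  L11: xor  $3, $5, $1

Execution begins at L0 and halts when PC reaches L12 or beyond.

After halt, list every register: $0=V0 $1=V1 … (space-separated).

PC=0  ori   $2, $4, 15       | $0=0 $1=4 $2=15 $3=8 $4=0 $5=1
PC=1  or   $4, $0, $2        | $0=0 $1=4 $2=15 $3=8 $4=15 $5=1
PC=2  beq  $5, $3, L7        | $0=0 $1=4 $2=15 $3=8 $4=15 $5=1  [not taken]
PC=3  ori   $4, $4, 14       | $0=0 $1=4 $2=15 $3=8 $4=15 $5=1
PC=4  slt  $4, $0, $1        | $0=0 $1=4 $2=15 $3=8 $4=1 $5=1
PC=5  slti  $4, $1, 14       | $0=0 $1=4 $2=15 $3=8 $4=1 $5=1
PC=6  bne  $1, $4, L12       | $0=0 $1=4 $2=15 $3=8 $4=1 $5=1  [TAKEN]
PC=7  addi  $5, $3, 2        | $0=0 $1=4 $2=15 $3=8 $4=1 $5=10

$0=0 $1=4 $2=15 $3=8 $4=1 $5=10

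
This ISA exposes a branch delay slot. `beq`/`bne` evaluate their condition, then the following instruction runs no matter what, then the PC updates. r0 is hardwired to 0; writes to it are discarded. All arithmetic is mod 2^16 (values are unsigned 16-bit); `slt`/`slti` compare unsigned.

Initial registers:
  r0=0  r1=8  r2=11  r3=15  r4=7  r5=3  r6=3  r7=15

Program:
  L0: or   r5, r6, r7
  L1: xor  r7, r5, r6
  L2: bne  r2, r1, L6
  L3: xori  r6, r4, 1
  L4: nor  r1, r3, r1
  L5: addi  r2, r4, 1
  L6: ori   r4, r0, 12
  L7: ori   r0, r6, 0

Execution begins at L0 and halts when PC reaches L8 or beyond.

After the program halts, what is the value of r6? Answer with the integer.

6

[0] or   r5, r6, r7  →  {r0:0, r1:8, r2:11, r3:15, r4:7, r5:15, r6:3, r7:15}
[1] xor  r7, r5, r6  →  {r0:0, r1:8, r2:11, r3:15, r4:7, r5:15, r6:3, r7:12}
[2] bne  r2, r1, L6  →  {r0:0, r1:8, r2:11, r3:15, r4:7, r5:15, r6:3, r7:12}  ⟨branch taken⟩
[3] xori  r6, r4, 1  →  {r0:0, r1:8, r2:11, r3:15, r4:7, r5:15, r6:6, r7:12}
[6] ori   r4, r0, 12  →  {r0:0, r1:8, r2:11, r3:15, r4:12, r5:15, r6:6, r7:12}
[7] ori   r0, r6, 0  →  {r0:0, r1:8, r2:11, r3:15, r4:12, r5:15, r6:6, r7:12}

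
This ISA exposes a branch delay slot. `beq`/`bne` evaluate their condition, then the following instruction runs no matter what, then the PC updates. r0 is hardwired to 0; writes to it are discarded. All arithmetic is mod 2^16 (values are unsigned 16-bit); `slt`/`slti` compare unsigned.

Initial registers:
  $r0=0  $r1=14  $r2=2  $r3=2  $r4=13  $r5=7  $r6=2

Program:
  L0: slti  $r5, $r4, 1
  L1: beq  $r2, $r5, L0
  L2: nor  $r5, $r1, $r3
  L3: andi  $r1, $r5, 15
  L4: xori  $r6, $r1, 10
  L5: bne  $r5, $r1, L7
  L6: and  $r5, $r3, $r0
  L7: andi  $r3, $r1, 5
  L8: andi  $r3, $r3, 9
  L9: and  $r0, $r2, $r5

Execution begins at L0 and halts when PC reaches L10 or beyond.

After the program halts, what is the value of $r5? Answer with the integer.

0

[0] slti  $r5, $r4, 1  →  {$r0:0, $r1:14, $r2:2, $r3:2, $r4:13, $r5:0, $r6:2}
[1] beq  $r2, $r5, L0  →  {$r0:0, $r1:14, $r2:2, $r3:2, $r4:13, $r5:0, $r6:2}  ⟨branch fallthrough⟩
[2] nor  $r5, $r1, $r3  →  {$r0:0, $r1:14, $r2:2, $r3:2, $r4:13, $r5:65521, $r6:2}
[3] andi  $r1, $r5, 15  →  {$r0:0, $r1:1, $r2:2, $r3:2, $r4:13, $r5:65521, $r6:2}
[4] xori  $r6, $r1, 10  →  {$r0:0, $r1:1, $r2:2, $r3:2, $r4:13, $r5:65521, $r6:11}
[5] bne  $r5, $r1, L7  →  {$r0:0, $r1:1, $r2:2, $r3:2, $r4:13, $r5:65521, $r6:11}  ⟨branch taken⟩
[6] and  $r5, $r3, $r0  →  {$r0:0, $r1:1, $r2:2, $r3:2, $r4:13, $r5:0, $r6:11}
[7] andi  $r3, $r1, 5  →  {$r0:0, $r1:1, $r2:2, $r3:1, $r4:13, $r5:0, $r6:11}
[8] andi  $r3, $r3, 9  →  {$r0:0, $r1:1, $r2:2, $r3:1, $r4:13, $r5:0, $r6:11}
[9] and  $r0, $r2, $r5  →  {$r0:0, $r1:1, $r2:2, $r3:1, $r4:13, $r5:0, $r6:11}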